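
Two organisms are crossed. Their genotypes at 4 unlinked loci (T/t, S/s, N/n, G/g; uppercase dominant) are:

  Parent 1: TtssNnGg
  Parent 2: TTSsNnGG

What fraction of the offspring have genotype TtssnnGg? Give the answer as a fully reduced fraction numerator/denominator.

TtssNnGg gametes: TsNG×2, TsNg×2, TsnG×2, Tsng×2, tsNG×2, tsNg×2, tsnG×2, tsng×2
TTSsNnGG gametes: TSNG×4, TSnG×4, TsNG×4, TsnG×4
TtssNnGg×TTSsNnGG grid (16·16=256): TTSsNNGG=8 TTSsNNGg=8 TTSsNnGG=16 TTSsNnGg=16 TTSsnnGG=8 TTSsnnGg=8 TTssNNGG=8 TTssNNGg=8 TTssNnGG=16 TTssNnGg=16 TTssnnGG=8 TTssnnGg=8 TtSsNNGG=8 TtSsNNGg=8 TtSsNnGG=16 TtSsNnGg=16 TtSsnnGG=8 TtSsnnGg=8 TtssNNGG=8 TtssNNGg=8 TtssNnGG=16 TtssNnGg=16 TtssnnGG=8 TtssnnGg=8
TtssnnGg hits 8/256; gcd=8; 8÷8/256÷8 = 1/32

P(TtssnnGg) = 1/32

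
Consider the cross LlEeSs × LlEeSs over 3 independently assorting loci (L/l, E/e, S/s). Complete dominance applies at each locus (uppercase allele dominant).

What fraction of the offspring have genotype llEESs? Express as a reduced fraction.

LlEeSs gametes: LES×1, LEs×1, LeS×1, Les×1, lES×1, lEs×1, leS×1, les×1
LlEeSs gametes: LES×1, LEs×1, LeS×1, Les×1, lES×1, lEs×1, leS×1, les×1
LlEeSs×LlEeSs grid (8·8=64): LLEESS=1 LLEESs=2 LLEEss=1 LLEeSS=2 LLEeSs=4 LLEess=2 LLeeSS=1 LLeeSs=2 LLeess=1 LlEESS=2 LlEESs=4 LlEEss=2 LlEeSS=4 LlEeSs=8 LlEess=4 LleeSS=2 LleeSs=4 Lleess=2 llEESS=1 llEESs=2 llEEss=1 llEeSS=2 llEeSs=4 llEess=2 lleeSS=1 lleeSs=2 lleess=1
llEESs hits 2/64; gcd=2; 2÷2/64÷2 = 1/32

P(llEESs) = 1/32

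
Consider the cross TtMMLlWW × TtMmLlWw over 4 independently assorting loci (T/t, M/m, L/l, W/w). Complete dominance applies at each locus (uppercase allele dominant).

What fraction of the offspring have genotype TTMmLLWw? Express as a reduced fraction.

P(TTMmLLWw) = 1/64

TtMMLlWW gametes: TMLW×4, TMlW×4, tMLW×4, tMlW×4
TtMmLlWw gametes: TMLW×1, TMLw×1, TMlW×1, TMlw×1, TmLW×1, TmLw×1, TmlW×1, Tmlw×1, tMLW×1, tMLw×1, tMlW×1, tMlw×1, tmLW×1, tmLw×1, tmlW×1, tmlw×1
TtMMLlWW×TtMmLlWw grid (16·16=256): TTMMLLWW=4 TTMMLLWw=4 TTMMLlWW=8 TTMMLlWw=8 TTMMllWW=4 TTMMllWw=4 TTMmLLWW=4 TTMmLLWw=4 TTMmLlWW=8 TTMmLlWw=8 TTMmllWW=4 TTMmllWw=4 TtMMLLWW=8 TtMMLLWw=8 TtMMLlWW=16 TtMMLlWw=16 TtMMllWW=8 TtMMllWw=8 TtMmLLWW=8 TtMmLLWw=8 TtMmLlWW=16 TtMmLlWw=16 TtMmllWW=8 TtMmllWw=8 ttMMLLWW=4 ttMMLLWw=4 ttMMLlWW=8 ttMMLlWw=8 ttMMllWW=4 ttMMllWw=4 ttMmLLWW=4 ttMmLLWw=4 ttMmLlWW=8 ttMmLlWw=8 ttMmllWW=4 ttMmllWw=4
TTMmLLWw hits 4/256; gcd=4; 4÷4/256÷4 = 1/64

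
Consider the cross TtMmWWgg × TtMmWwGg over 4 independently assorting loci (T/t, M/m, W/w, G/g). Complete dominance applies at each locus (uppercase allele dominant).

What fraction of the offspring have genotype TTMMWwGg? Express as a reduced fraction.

TtMmWWgg gametes: TMWg×4, TmWg×4, tMWg×4, tmWg×4
TtMmWwGg gametes: TMWG×1, TMWg×1, TMwG×1, TMwg×1, TmWG×1, TmWg×1, TmwG×1, Tmwg×1, tMWG×1, tMWg×1, tMwG×1, tMwg×1, tmWG×1, tmWg×1, tmwG×1, tmwg×1
TtMmWWgg×TtMmWwGg grid (16·16=256): TTMMWWGg=4 TTMMWWgg=4 TTMMWwGg=4 TTMMWwgg=4 TTMmWWGg=8 TTMmWWgg=8 TTMmWwGg=8 TTMmWwgg=8 TTmmWWGg=4 TTmmWWgg=4 TTmmWwGg=4 TTmmWwgg=4 TtMMWWGg=8 TtMMWWgg=8 TtMMWwGg=8 TtMMWwgg=8 TtMmWWGg=16 TtMmWWgg=16 TtMmWwGg=16 TtMmWwgg=16 TtmmWWGg=8 TtmmWWgg=8 TtmmWwGg=8 TtmmWwgg=8 ttMMWWGg=4 ttMMWWgg=4 ttMMWwGg=4 ttMMWwgg=4 ttMmWWGg=8 ttMmWWgg=8 ttMmWwGg=8 ttMmWwgg=8 ttmmWWGg=4 ttmmWWgg=4 ttmmWwGg=4 ttmmWwgg=4
TTMMWwGg hits 4/256; gcd=4; 4÷4/256÷4 = 1/64

P(TTMMWwGg) = 1/64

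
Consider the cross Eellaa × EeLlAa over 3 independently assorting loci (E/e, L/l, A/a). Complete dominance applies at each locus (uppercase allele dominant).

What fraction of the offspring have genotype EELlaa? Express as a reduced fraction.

Eellaa gametes: Ela×4, ela×4
EeLlAa gametes: ELA×1, ELa×1, ElA×1, Ela×1, eLA×1, eLa×1, elA×1, ela×1
Eellaa×EeLlAa grid (8·8=64): EELlAa=4 EELlaa=4 EEllAa=4 EEllaa=4 EeLlAa=8 EeLlaa=8 EellAa=8 Eellaa=8 eeLlAa=4 eeLlaa=4 eellAa=4 eellaa=4
EELlaa hits 4/64; gcd=4; 4÷4/64÷4 = 1/16

P(EELlaa) = 1/16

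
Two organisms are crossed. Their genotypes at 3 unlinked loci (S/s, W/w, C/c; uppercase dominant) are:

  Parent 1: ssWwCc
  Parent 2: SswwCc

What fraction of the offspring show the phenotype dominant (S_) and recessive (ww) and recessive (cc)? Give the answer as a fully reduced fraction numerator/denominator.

ssWwCc gametes: sWC×2, sWc×2, swC×2, swc×2
SswwCc gametes: SwC×2, Swc×2, swC×2, swc×2
ssWwCc×SswwCc grid (8·8=64): SsWwCC=4 SsWwCc=8 SsWwcc=4 SswwCC=4 SswwCc=8 Sswwcc=4 ssWwCC=4 ssWwCc=8 ssWwcc=4 sswwCC=4 sswwCc=8 sswwcc=4
S_ ww cc hits 4/64; gcd=4; 4÷4/64÷4 = 1/16

P(S_ ww cc) = 1/16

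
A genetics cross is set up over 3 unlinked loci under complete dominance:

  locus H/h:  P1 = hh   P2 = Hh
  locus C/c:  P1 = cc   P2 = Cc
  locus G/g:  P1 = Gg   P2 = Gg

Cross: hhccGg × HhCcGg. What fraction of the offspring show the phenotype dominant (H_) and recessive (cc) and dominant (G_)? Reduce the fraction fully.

hhccGg gametes: hcG×4, hcg×4
HhCcGg gametes: HCG×1, HCg×1, HcG×1, Hcg×1, hCG×1, hCg×1, hcG×1, hcg×1
hhccGg×HhCcGg grid (8·8=64): HhCcGG=4 HhCcGg=8 HhCcgg=4 HhccGG=4 HhccGg=8 Hhccgg=4 hhCcGG=4 hhCcGg=8 hhCcgg=4 hhccGG=4 hhccGg=8 hhccgg=4
H_ cc G_ hits 12/64; gcd=4; 12÷4/64÷4 = 3/16

P(H_ cc G_) = 3/16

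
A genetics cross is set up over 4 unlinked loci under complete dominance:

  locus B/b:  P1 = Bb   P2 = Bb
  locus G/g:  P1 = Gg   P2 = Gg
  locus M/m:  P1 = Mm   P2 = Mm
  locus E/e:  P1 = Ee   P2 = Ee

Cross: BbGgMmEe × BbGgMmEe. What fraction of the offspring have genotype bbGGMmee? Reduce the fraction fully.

P(bbGGMmee) = 1/128

BbGgMmEe gametes: BGME×1, BGMe×1, BGmE×1, BGme×1, BgME×1, BgMe×1, BgmE×1, Bgme×1, bGME×1, bGMe×1, bGmE×1, bGme×1, bgME×1, bgMe×1, bgmE×1, bgme×1
BbGgMmEe gametes: BGME×1, BGMe×1, BGmE×1, BGme×1, BgME×1, BgMe×1, BgmE×1, Bgme×1, bGME×1, bGMe×1, bGmE×1, bGme×1, bgME×1, bgMe×1, bgmE×1, bgme×1
BbGgMmEe×BbGgMmEe grid (16·16=256): BBGGMMEE=1 BBGGMMEe=2 BBGGMMee=1 BBGGMmEE=2 BBGGMmEe=4 BBGGMmee=2 BBGGmmEE=1 BBGGmmEe=2 BBGGmmee=1 BBGgMMEE=2 BBGgMMEe=4 BBGgMMee=2 BBGgMmEE=4 BBGgMmEe=8 BBGgMmee=4 BBGgmmEE=2 BBGgmmEe=4 BBGgmmee=2 BBggMMEE=1 BBggMMEe=2 BBggMMee=1 BBggMmEE=2 BBggMmEe=4 BBggMmee=2 BBggmmEE=1 BBggmmEe=2 BBggmmee=1 BbGGMMEE=2 BbGGMMEe=4 BbGGMMee=2 BbGGMmEE=4 BbGGMmEe=8 BbGGMmee=4 BbGGmmEE=2 BbGGmmEe=4 BbGGmmee=2 BbGgMMEE=4 BbGgMMEe=8 BbGgMMee=4 BbGgMmEE=8 BbGgMmEe=16 BbGgMmee=8 BbGgmmEE=4 BbGgmmEe=8 BbGgmmee=4 BbggMMEE=2 BbggMMEe=4 BbggMMee=2 BbggMmEE=4 BbggMmEe=8 BbggMmee=4 BbggmmEE=2 BbggmmEe=4 Bbggmmee=2 bbGGMMEE=1 bbGGMMEe=2 bbGGMMee=1 bbGGMmEE=2 bbGGMmEe=4 bbGGMmee=2 bbGGmmEE=1 bbGGmmEe=2 bbGGmmee=1 bbGgMMEE=2 bbGgMMEe=4 bbGgMMee=2 bbGgMmEE=4 bbGgMmEe=8 bbGgMmee=4 bbGgmmEE=2 bbGgmmEe=4 bbGgmmee=2 bbggMMEE=1 bbggMMEe=2 bbggMMee=1 bbggMmEE=2 bbggMmEe=4 bbggMmee=2 bbggmmEE=1 bbggmmEe=2 bbggmmee=1
bbGGMmee hits 2/256; gcd=2; 2÷2/256÷2 = 1/128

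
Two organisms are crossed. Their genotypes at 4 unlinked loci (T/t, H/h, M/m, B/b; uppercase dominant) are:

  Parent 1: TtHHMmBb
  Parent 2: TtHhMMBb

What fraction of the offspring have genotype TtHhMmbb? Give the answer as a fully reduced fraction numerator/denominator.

TtHHMmBb gametes: THMB×2, THMb×2, THmB×2, THmb×2, tHMB×2, tHMb×2, tHmB×2, tHmb×2
TtHhMMBb gametes: THMB×2, THMb×2, ThMB×2, ThMb×2, tHMB×2, tHMb×2, thMB×2, thMb×2
TtHHMmBb×TtHhMMBb grid (16·16=256): TTHHMMBB=4 TTHHMMBb=8 TTHHMMbb=4 TTHHMmBB=4 TTHHMmBb=8 TTHHMmbb=4 TTHhMMBB=4 TTHhMMBb=8 TTHhMMbb=4 TTHhMmBB=4 TTHhMmBb=8 TTHhMmbb=4 TtHHMMBB=8 TtHHMMBb=16 TtHHMMbb=8 TtHHMmBB=8 TtHHMmBb=16 TtHHMmbb=8 TtHhMMBB=8 TtHhMMBb=16 TtHhMMbb=8 TtHhMmBB=8 TtHhMmBb=16 TtHhMmbb=8 ttHHMMBB=4 ttHHMMBb=8 ttHHMMbb=4 ttHHMmBB=4 ttHHMmBb=8 ttHHMmbb=4 ttHhMMBB=4 ttHhMMBb=8 ttHhMMbb=4 ttHhMmBB=4 ttHhMmBb=8 ttHhMmbb=4
TtHhMmbb hits 8/256; gcd=8; 8÷8/256÷8 = 1/32

P(TtHhMmbb) = 1/32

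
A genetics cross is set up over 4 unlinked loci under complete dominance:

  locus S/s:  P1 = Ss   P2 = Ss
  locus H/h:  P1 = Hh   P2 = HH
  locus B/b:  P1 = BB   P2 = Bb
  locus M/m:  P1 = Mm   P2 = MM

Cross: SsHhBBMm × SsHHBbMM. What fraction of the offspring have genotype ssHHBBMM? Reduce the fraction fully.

P(ssHHBBMM) = 1/32

SsHhBBMm gametes: SHBM×2, SHBm×2, ShBM×2, ShBm×2, sHBM×2, sHBm×2, shBM×2, shBm×2
SsHHBbMM gametes: SHBM×4, SHbM×4, sHBM×4, sHbM×4
SsHhBBMm×SsHHBbMM grid (16·16=256): SSHHBBMM=8 SSHHBBMm=8 SSHHBbMM=8 SSHHBbMm=8 SSHhBBMM=8 SSHhBBMm=8 SSHhBbMM=8 SSHhBbMm=8 SsHHBBMM=16 SsHHBBMm=16 SsHHBbMM=16 SsHHBbMm=16 SsHhBBMM=16 SsHhBBMm=16 SsHhBbMM=16 SsHhBbMm=16 ssHHBBMM=8 ssHHBBMm=8 ssHHBbMM=8 ssHHBbMm=8 ssHhBBMM=8 ssHhBBMm=8 ssHhBbMM=8 ssHhBbMm=8
ssHHBBMM hits 8/256; gcd=8; 8÷8/256÷8 = 1/32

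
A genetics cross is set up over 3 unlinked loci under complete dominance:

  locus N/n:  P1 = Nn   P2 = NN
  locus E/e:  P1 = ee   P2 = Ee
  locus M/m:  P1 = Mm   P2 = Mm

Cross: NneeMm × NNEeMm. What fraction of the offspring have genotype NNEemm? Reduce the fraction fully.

NneeMm gametes: NeM×2, Nem×2, neM×2, nem×2
NNEeMm gametes: NEM×2, NEm×2, NeM×2, Nem×2
NneeMm×NNEeMm grid (8·8=64): NNEeMM=4 NNEeMm=8 NNEemm=4 NNeeMM=4 NNeeMm=8 NNeemm=4 NnEeMM=4 NnEeMm=8 NnEemm=4 NneeMM=4 NneeMm=8 Nneemm=4
NNEemm hits 4/64; gcd=4; 4÷4/64÷4 = 1/16

P(NNEemm) = 1/16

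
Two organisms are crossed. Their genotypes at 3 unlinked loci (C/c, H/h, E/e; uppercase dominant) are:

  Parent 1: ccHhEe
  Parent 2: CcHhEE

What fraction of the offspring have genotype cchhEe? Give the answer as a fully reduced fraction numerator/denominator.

P(cchhEe) = 1/16

ccHhEe gametes: cHE×2, cHe×2, chE×2, che×2
CcHhEE gametes: CHE×2, ChE×2, cHE×2, chE×2
ccHhEe×CcHhEE grid (8·8=64): CcHHEE=4 CcHHEe=4 CcHhEE=8 CcHhEe=8 CchhEE=4 CchhEe=4 ccHHEE=4 ccHHEe=4 ccHhEE=8 ccHhEe=8 cchhEE=4 cchhEe=4
cchhEe hits 4/64; gcd=4; 4÷4/64÷4 = 1/16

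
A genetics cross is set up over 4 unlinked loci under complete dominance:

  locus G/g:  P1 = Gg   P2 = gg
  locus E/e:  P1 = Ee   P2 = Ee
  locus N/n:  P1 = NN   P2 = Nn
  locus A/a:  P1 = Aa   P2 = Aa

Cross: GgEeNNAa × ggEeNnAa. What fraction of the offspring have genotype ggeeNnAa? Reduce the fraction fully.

P(ggeeNnAa) = 1/32

GgEeNNAa gametes: GENA×2, GENa×2, GeNA×2, GeNa×2, gENA×2, gENa×2, geNA×2, geNa×2
ggEeNnAa gametes: gENA×2, gENa×2, gEnA×2, gEna×2, geNA×2, geNa×2, genA×2, gena×2
GgEeNNAa×ggEeNnAa grid (16·16=256): GgEENNAA=4 GgEENNAa=8 GgEENNaa=4 GgEENnAA=4 GgEENnAa=8 GgEENnaa=4 GgEeNNAA=8 GgEeNNAa=16 GgEeNNaa=8 GgEeNnAA=8 GgEeNnAa=16 GgEeNnaa=8 GgeeNNAA=4 GgeeNNAa=8 GgeeNNaa=4 GgeeNnAA=4 GgeeNnAa=8 GgeeNnaa=4 ggEENNAA=4 ggEENNAa=8 ggEENNaa=4 ggEENnAA=4 ggEENnAa=8 ggEENnaa=4 ggEeNNAA=8 ggEeNNAa=16 ggEeNNaa=8 ggEeNnAA=8 ggEeNnAa=16 ggEeNnaa=8 ggeeNNAA=4 ggeeNNAa=8 ggeeNNaa=4 ggeeNnAA=4 ggeeNnAa=8 ggeeNnaa=4
ggeeNnAa hits 8/256; gcd=8; 8÷8/256÷8 = 1/32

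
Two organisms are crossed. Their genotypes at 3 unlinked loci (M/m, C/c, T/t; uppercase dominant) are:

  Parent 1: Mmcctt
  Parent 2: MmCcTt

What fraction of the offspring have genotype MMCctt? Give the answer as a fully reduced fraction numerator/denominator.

Mmcctt gametes: Mct×4, mct×4
MmCcTt gametes: MCT×1, MCt×1, McT×1, Mct×1, mCT×1, mCt×1, mcT×1, mct×1
Mmcctt×MmCcTt grid (8·8=64): MMCcTt=4 MMCctt=4 MMccTt=4 MMcctt=4 MmCcTt=8 MmCctt=8 MmccTt=8 Mmcctt=8 mmCcTt=4 mmCctt=4 mmccTt=4 mmcctt=4
MMCctt hits 4/64; gcd=4; 4÷4/64÷4 = 1/16

P(MMCctt) = 1/16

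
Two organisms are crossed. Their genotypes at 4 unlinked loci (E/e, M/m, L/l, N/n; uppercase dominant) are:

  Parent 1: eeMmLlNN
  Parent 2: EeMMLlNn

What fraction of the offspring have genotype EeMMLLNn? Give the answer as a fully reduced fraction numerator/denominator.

eeMmLlNN gametes: eMLN×4, eMlN×4, emLN×4, emlN×4
EeMMLlNn gametes: EMLN×2, EMLn×2, EMlN×2, EMln×2, eMLN×2, eMLn×2, eMlN×2, eMln×2
eeMmLlNN×EeMMLlNn grid (16·16=256): EeMMLLNN=8 EeMMLLNn=8 EeMMLlNN=16 EeMMLlNn=16 EeMMllNN=8 EeMMllNn=8 EeMmLLNN=8 EeMmLLNn=8 EeMmLlNN=16 EeMmLlNn=16 EeMmllNN=8 EeMmllNn=8 eeMMLLNN=8 eeMMLLNn=8 eeMMLlNN=16 eeMMLlNn=16 eeMMllNN=8 eeMMllNn=8 eeMmLLNN=8 eeMmLLNn=8 eeMmLlNN=16 eeMmLlNn=16 eeMmllNN=8 eeMmllNn=8
EeMMLLNn hits 8/256; gcd=8; 8÷8/256÷8 = 1/32

P(EeMMLLNn) = 1/32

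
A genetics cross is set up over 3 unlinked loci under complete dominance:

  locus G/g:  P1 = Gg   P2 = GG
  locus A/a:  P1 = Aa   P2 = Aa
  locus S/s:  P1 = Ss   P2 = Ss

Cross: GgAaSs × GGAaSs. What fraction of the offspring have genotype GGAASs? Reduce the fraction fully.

GgAaSs gametes: GAS×1, GAs×1, GaS×1, Gas×1, gAS×1, gAs×1, gaS×1, gas×1
GGAaSs gametes: GAS×2, GAs×2, GaS×2, Gas×2
GgAaSs×GGAaSs grid (8·8=64): GGAASS=2 GGAASs=4 GGAAss=2 GGAaSS=4 GGAaSs=8 GGAass=4 GGaaSS=2 GGaaSs=4 GGaass=2 GgAASS=2 GgAASs=4 GgAAss=2 GgAaSS=4 GgAaSs=8 GgAass=4 GgaaSS=2 GgaaSs=4 Ggaass=2
GGAASs hits 4/64; gcd=4; 4÷4/64÷4 = 1/16

P(GGAASs) = 1/16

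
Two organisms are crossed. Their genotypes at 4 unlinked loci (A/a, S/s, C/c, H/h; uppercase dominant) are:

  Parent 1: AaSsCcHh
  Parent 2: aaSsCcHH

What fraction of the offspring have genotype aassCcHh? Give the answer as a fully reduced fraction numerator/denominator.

P(aassCcHh) = 1/32

AaSsCcHh gametes: ASCH×1, ASCh×1, AScH×1, ASch×1, AsCH×1, AsCh×1, AscH×1, Asch×1, aSCH×1, aSCh×1, aScH×1, aSch×1, asCH×1, asCh×1, ascH×1, asch×1
aaSsCcHH gametes: aSCH×4, aScH×4, asCH×4, ascH×4
AaSsCcHh×aaSsCcHH grid (16·16=256): AaSSCCHH=4 AaSSCCHh=4 AaSSCcHH=8 AaSSCcHh=8 AaSSccHH=4 AaSSccHh=4 AaSsCCHH=8 AaSsCCHh=8 AaSsCcHH=16 AaSsCcHh=16 AaSsccHH=8 AaSsccHh=8 AassCCHH=4 AassCCHh=4 AassCcHH=8 AassCcHh=8 AassccHH=4 AassccHh=4 aaSSCCHH=4 aaSSCCHh=4 aaSSCcHH=8 aaSSCcHh=8 aaSSccHH=4 aaSSccHh=4 aaSsCCHH=8 aaSsCCHh=8 aaSsCcHH=16 aaSsCcHh=16 aaSsccHH=8 aaSsccHh=8 aassCCHH=4 aassCCHh=4 aassCcHH=8 aassCcHh=8 aassccHH=4 aassccHh=4
aassCcHh hits 8/256; gcd=8; 8÷8/256÷8 = 1/32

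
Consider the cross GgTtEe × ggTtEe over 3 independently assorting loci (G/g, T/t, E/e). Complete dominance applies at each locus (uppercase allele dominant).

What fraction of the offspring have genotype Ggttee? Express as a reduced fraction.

P(Ggttee) = 1/32

GgTtEe gametes: GTE×1, GTe×1, GtE×1, Gte×1, gTE×1, gTe×1, gtE×1, gte×1
ggTtEe gametes: gTE×2, gTe×2, gtE×2, gte×2
GgTtEe×ggTtEe grid (8·8=64): GgTTEE=2 GgTTEe=4 GgTTee=2 GgTtEE=4 GgTtEe=8 GgTtee=4 GgttEE=2 GgttEe=4 Ggttee=2 ggTTEE=2 ggTTEe=4 ggTTee=2 ggTtEE=4 ggTtEe=8 ggTtee=4 ggttEE=2 ggttEe=4 ggttee=2
Ggttee hits 2/64; gcd=2; 2÷2/64÷2 = 1/32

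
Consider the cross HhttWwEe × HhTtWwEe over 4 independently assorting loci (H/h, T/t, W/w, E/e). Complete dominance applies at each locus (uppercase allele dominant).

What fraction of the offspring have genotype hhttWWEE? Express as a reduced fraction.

HhttWwEe gametes: HtWE×2, HtWe×2, HtwE×2, Htwe×2, htWE×2, htWe×2, htwE×2, htwe×2
HhTtWwEe gametes: HTWE×1, HTWe×1, HTwE×1, HTwe×1, HtWE×1, HtWe×1, HtwE×1, Htwe×1, hTWE×1, hTWe×1, hTwE×1, hTwe×1, htWE×1, htWe×1, htwE×1, htwe×1
HhttWwEe×HhTtWwEe grid (16·16=256): HHTtWWEE=2 HHTtWWEe=4 HHTtWWee=2 HHTtWwEE=4 HHTtWwEe=8 HHTtWwee=4 HHTtwwEE=2 HHTtwwEe=4 HHTtwwee=2 HHttWWEE=2 HHttWWEe=4 HHttWWee=2 HHttWwEE=4 HHttWwEe=8 HHttWwee=4 HHttwwEE=2 HHttwwEe=4 HHttwwee=2 HhTtWWEE=4 HhTtWWEe=8 HhTtWWee=4 HhTtWwEE=8 HhTtWwEe=16 HhTtWwee=8 HhTtwwEE=4 HhTtwwEe=8 HhTtwwee=4 HhttWWEE=4 HhttWWEe=8 HhttWWee=4 HhttWwEE=8 HhttWwEe=16 HhttWwee=8 HhttwwEE=4 HhttwwEe=8 Hhttwwee=4 hhTtWWEE=2 hhTtWWEe=4 hhTtWWee=2 hhTtWwEE=4 hhTtWwEe=8 hhTtWwee=4 hhTtwwEE=2 hhTtwwEe=4 hhTtwwee=2 hhttWWEE=2 hhttWWEe=4 hhttWWee=2 hhttWwEE=4 hhttWwEe=8 hhttWwee=4 hhttwwEE=2 hhttwwEe=4 hhttwwee=2
hhttWWEE hits 2/256; gcd=2; 2÷2/256÷2 = 1/128

P(hhttWWEE) = 1/128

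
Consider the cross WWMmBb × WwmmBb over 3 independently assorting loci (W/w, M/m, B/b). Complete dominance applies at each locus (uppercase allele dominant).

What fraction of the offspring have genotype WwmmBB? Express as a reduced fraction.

P(WwmmBB) = 1/16

WWMmBb gametes: WMB×2, WMb×2, WmB×2, Wmb×2
WwmmBb gametes: WmB×2, Wmb×2, wmB×2, wmb×2
WWMmBb×WwmmBb grid (8·8=64): WWMmBB=4 WWMmBb=8 WWMmbb=4 WWmmBB=4 WWmmBb=8 WWmmbb=4 WwMmBB=4 WwMmBb=8 WwMmbb=4 WwmmBB=4 WwmmBb=8 Wwmmbb=4
WwmmBB hits 4/64; gcd=4; 4÷4/64÷4 = 1/16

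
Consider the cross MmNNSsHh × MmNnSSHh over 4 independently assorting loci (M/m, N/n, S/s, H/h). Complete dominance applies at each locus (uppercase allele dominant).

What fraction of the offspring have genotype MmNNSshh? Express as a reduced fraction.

P(MmNNSshh) = 1/32

MmNNSsHh gametes: MNSH×2, MNSh×2, MNsH×2, MNsh×2, mNSH×2, mNSh×2, mNsH×2, mNsh×2
MmNnSSHh gametes: MNSH×2, MNSh×2, MnSH×2, MnSh×2, mNSH×2, mNSh×2, mnSH×2, mnSh×2
MmNNSsHh×MmNnSSHh grid (16·16=256): MMNNSSHH=4 MMNNSSHh=8 MMNNSShh=4 MMNNSsHH=4 MMNNSsHh=8 MMNNSshh=4 MMNnSSHH=4 MMNnSSHh=8 MMNnSShh=4 MMNnSsHH=4 MMNnSsHh=8 MMNnSshh=4 MmNNSSHH=8 MmNNSSHh=16 MmNNSShh=8 MmNNSsHH=8 MmNNSsHh=16 MmNNSshh=8 MmNnSSHH=8 MmNnSSHh=16 MmNnSShh=8 MmNnSsHH=8 MmNnSsHh=16 MmNnSshh=8 mmNNSSHH=4 mmNNSSHh=8 mmNNSShh=4 mmNNSsHH=4 mmNNSsHh=8 mmNNSshh=4 mmNnSSHH=4 mmNnSSHh=8 mmNnSShh=4 mmNnSsHH=4 mmNnSsHh=8 mmNnSshh=4
MmNNSshh hits 8/256; gcd=8; 8÷8/256÷8 = 1/32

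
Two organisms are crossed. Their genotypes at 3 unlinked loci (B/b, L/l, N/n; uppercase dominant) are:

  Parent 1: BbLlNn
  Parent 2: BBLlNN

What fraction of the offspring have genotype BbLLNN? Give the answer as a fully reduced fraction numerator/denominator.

P(BbLLNN) = 1/16

BbLlNn gametes: BLN×1, BLn×1, BlN×1, Bln×1, bLN×1, bLn×1, blN×1, bln×1
BBLlNN gametes: BLN×4, BlN×4
BbLlNn×BBLlNN grid (8·8=64): BBLLNN=4 BBLLNn=4 BBLlNN=8 BBLlNn=8 BBllNN=4 BBllNn=4 BbLLNN=4 BbLLNn=4 BbLlNN=8 BbLlNn=8 BbllNN=4 BbllNn=4
BbLLNN hits 4/64; gcd=4; 4÷4/64÷4 = 1/16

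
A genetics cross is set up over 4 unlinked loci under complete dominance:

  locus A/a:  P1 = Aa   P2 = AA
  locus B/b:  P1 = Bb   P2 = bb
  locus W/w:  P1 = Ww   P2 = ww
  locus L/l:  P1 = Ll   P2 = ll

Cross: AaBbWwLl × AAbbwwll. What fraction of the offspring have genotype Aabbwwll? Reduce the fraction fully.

AaBbWwLl gametes: ABWL×1, ABWl×1, ABwL×1, ABwl×1, AbWL×1, AbWl×1, AbwL×1, Abwl×1, aBWL×1, aBWl×1, aBwL×1, aBwl×1, abWL×1, abWl×1, abwL×1, abwl×1
AAbbwwll gametes: Abwl×16
AaBbWwLl×AAbbwwll grid (16·16=256): AABbWwLl=16 AABbWwll=16 AABbwwLl=16 AABbwwll=16 AAbbWwLl=16 AAbbWwll=16 AAbbwwLl=16 AAbbwwll=16 AaBbWwLl=16 AaBbWwll=16 AaBbwwLl=16 AaBbwwll=16 AabbWwLl=16 AabbWwll=16 AabbwwLl=16 Aabbwwll=16
Aabbwwll hits 16/256; gcd=16; 16÷16/256÷16 = 1/16

P(Aabbwwll) = 1/16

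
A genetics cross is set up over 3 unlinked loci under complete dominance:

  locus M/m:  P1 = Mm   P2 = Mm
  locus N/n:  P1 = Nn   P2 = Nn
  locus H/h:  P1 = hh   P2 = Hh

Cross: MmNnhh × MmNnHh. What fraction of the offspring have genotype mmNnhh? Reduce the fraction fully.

P(mmNnhh) = 1/16

MmNnhh gametes: MNh×2, Mnh×2, mNh×2, mnh×2
MmNnHh gametes: MNH×1, MNh×1, MnH×1, Mnh×1, mNH×1, mNh×1, mnH×1, mnh×1
MmNnhh×MmNnHh grid (8·8=64): MMNNHh=2 MMNNhh=2 MMNnHh=4 MMNnhh=4 MMnnHh=2 MMnnhh=2 MmNNHh=4 MmNNhh=4 MmNnHh=8 MmNnhh=8 MmnnHh=4 Mmnnhh=4 mmNNHh=2 mmNNhh=2 mmNnHh=4 mmNnhh=4 mmnnHh=2 mmnnhh=2
mmNnhh hits 4/64; gcd=4; 4÷4/64÷4 = 1/16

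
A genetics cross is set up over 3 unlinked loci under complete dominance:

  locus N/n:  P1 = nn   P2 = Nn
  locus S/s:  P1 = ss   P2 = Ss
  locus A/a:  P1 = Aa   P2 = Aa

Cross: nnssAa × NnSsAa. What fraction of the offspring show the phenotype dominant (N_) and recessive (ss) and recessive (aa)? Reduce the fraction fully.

P(N_ ss aa) = 1/16

nnssAa gametes: nsA×4, nsa×4
NnSsAa gametes: NSA×1, NSa×1, NsA×1, Nsa×1, nSA×1, nSa×1, nsA×1, nsa×1
nnssAa×NnSsAa grid (8·8=64): NnSsAA=4 NnSsAa=8 NnSsaa=4 NnssAA=4 NnssAa=8 Nnssaa=4 nnSsAA=4 nnSsAa=8 nnSsaa=4 nnssAA=4 nnssAa=8 nnssaa=4
N_ ss aa hits 4/64; gcd=4; 4÷4/64÷4 = 1/16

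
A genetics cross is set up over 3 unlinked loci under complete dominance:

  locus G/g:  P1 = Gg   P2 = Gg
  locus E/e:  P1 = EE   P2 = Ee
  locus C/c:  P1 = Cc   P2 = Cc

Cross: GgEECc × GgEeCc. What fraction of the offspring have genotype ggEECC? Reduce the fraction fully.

GgEECc gametes: GEC×2, GEc×2, gEC×2, gEc×2
GgEeCc gametes: GEC×1, GEc×1, GeC×1, Gec×1, gEC×1, gEc×1, geC×1, gec×1
GgEECc×GgEeCc grid (8·8=64): GGEECC=2 GGEECc=4 GGEEcc=2 GGEeCC=2 GGEeCc=4 GGEecc=2 GgEECC=4 GgEECc=8 GgEEcc=4 GgEeCC=4 GgEeCc=8 GgEecc=4 ggEECC=2 ggEECc=4 ggEEcc=2 ggEeCC=2 ggEeCc=4 ggEecc=2
ggEECC hits 2/64; gcd=2; 2÷2/64÷2 = 1/32

P(ggEECC) = 1/32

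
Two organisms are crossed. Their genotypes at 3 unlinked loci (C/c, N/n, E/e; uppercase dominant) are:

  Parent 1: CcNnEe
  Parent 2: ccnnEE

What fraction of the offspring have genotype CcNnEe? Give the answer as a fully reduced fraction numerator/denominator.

CcNnEe gametes: CNE×1, CNe×1, CnE×1, Cne×1, cNE×1, cNe×1, cnE×1, cne×1
ccnnEE gametes: cnE×8
CcNnEe×ccnnEE grid (8·8=64): CcNnEE=8 CcNnEe=8 CcnnEE=8 CcnnEe=8 ccNnEE=8 ccNnEe=8 ccnnEE=8 ccnnEe=8
CcNnEe hits 8/64; gcd=8; 8÷8/64÷8 = 1/8

P(CcNnEe) = 1/8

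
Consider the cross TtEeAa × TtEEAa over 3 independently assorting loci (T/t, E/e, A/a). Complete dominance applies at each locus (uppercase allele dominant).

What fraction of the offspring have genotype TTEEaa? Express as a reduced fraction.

TtEeAa gametes: TEA×1, TEa×1, TeA×1, Tea×1, tEA×1, tEa×1, teA×1, tea×1
TtEEAa gametes: TEA×2, TEa×2, tEA×2, tEa×2
TtEeAa×TtEEAa grid (8·8=64): TTEEAA=2 TTEEAa=4 TTEEaa=2 TTEeAA=2 TTEeAa=4 TTEeaa=2 TtEEAA=4 TtEEAa=8 TtEEaa=4 TtEeAA=4 TtEeAa=8 TtEeaa=4 ttEEAA=2 ttEEAa=4 ttEEaa=2 ttEeAA=2 ttEeAa=4 ttEeaa=2
TTEEaa hits 2/64; gcd=2; 2÷2/64÷2 = 1/32

P(TTEEaa) = 1/32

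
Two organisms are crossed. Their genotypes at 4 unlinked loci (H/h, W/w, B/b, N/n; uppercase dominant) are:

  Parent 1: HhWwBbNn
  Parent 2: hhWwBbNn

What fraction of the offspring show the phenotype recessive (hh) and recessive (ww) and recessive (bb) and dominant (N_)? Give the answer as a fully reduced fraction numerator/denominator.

P(hh ww bb N_) = 3/128

HhWwBbNn gametes: HWBN×1, HWBn×1, HWbN×1, HWbn×1, HwBN×1, HwBn×1, HwbN×1, Hwbn×1, hWBN×1, hWBn×1, hWbN×1, hWbn×1, hwBN×1, hwBn×1, hwbN×1, hwbn×1
hhWwBbNn gametes: hWBN×2, hWBn×2, hWbN×2, hWbn×2, hwBN×2, hwBn×2, hwbN×2, hwbn×2
HhWwBbNn×hhWwBbNn grid (16·16=256): HhWWBBNN=2 HhWWBBNn=4 HhWWBBnn=2 HhWWBbNN=4 HhWWBbNn=8 HhWWBbnn=4 HhWWbbNN=2 HhWWbbNn=4 HhWWbbnn=2 HhWwBBNN=4 HhWwBBNn=8 HhWwBBnn=4 HhWwBbNN=8 HhWwBbNn=16 HhWwBbnn=8 HhWwbbNN=4 HhWwbbNn=8 HhWwbbnn=4 HhwwBBNN=2 HhwwBBNn=4 HhwwBBnn=2 HhwwBbNN=4 HhwwBbNn=8 HhwwBbnn=4 HhwwbbNN=2 HhwwbbNn=4 Hhwwbbnn=2 hhWWBBNN=2 hhWWBBNn=4 hhWWBBnn=2 hhWWBbNN=4 hhWWBbNn=8 hhWWBbnn=4 hhWWbbNN=2 hhWWbbNn=4 hhWWbbnn=2 hhWwBBNN=4 hhWwBBNn=8 hhWwBBnn=4 hhWwBbNN=8 hhWwBbNn=16 hhWwBbnn=8 hhWwbbNN=4 hhWwbbNn=8 hhWwbbnn=4 hhwwBBNN=2 hhwwBBNn=4 hhwwBBnn=2 hhwwBbNN=4 hhwwBbNn=8 hhwwBbnn=4 hhwwbbNN=2 hhwwbbNn=4 hhwwbbnn=2
hh ww bb N_ hits 6/256; gcd=2; 6÷2/256÷2 = 3/128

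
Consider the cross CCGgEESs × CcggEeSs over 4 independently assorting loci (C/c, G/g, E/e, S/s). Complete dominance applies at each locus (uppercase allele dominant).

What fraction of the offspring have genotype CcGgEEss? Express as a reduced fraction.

CCGgEESs gametes: CGES×4, CGEs×4, CgES×4, CgEs×4
CcggEeSs gametes: CgES×2, CgEs×2, CgeS×2, Cges×2, cgES×2, cgEs×2, cgeS×2, cges×2
CCGgEESs×CcggEeSs grid (16·16=256): CCGgEESS=8 CCGgEESs=16 CCGgEEss=8 CCGgEeSS=8 CCGgEeSs=16 CCGgEess=8 CCggEESS=8 CCggEESs=16 CCggEEss=8 CCggEeSS=8 CCggEeSs=16 CCggEess=8 CcGgEESS=8 CcGgEESs=16 CcGgEEss=8 CcGgEeSS=8 CcGgEeSs=16 CcGgEess=8 CcggEESS=8 CcggEESs=16 CcggEEss=8 CcggEeSS=8 CcggEeSs=16 CcggEess=8
CcGgEEss hits 8/256; gcd=8; 8÷8/256÷8 = 1/32

P(CcGgEEss) = 1/32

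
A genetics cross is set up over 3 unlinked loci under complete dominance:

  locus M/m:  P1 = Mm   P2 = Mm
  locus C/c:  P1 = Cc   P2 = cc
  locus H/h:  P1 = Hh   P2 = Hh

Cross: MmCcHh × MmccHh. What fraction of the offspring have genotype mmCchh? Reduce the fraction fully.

MmCcHh gametes: MCH×1, MCh×1, McH×1, Mch×1, mCH×1, mCh×1, mcH×1, mch×1
MmccHh gametes: McH×2, Mch×2, mcH×2, mch×2
MmCcHh×MmccHh grid (8·8=64): MMCcHH=2 MMCcHh=4 MMCchh=2 MMccHH=2 MMccHh=4 MMcchh=2 MmCcHH=4 MmCcHh=8 MmCchh=4 MmccHH=4 MmccHh=8 Mmcchh=4 mmCcHH=2 mmCcHh=4 mmCchh=2 mmccHH=2 mmccHh=4 mmcchh=2
mmCchh hits 2/64; gcd=2; 2÷2/64÷2 = 1/32

P(mmCchh) = 1/32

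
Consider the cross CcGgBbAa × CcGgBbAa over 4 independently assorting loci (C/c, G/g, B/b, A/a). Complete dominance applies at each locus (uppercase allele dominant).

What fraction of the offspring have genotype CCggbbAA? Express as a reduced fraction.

CcGgBbAa gametes: CGBA×1, CGBa×1, CGbA×1, CGba×1, CgBA×1, CgBa×1, CgbA×1, Cgba×1, cGBA×1, cGBa×1, cGbA×1, cGba×1, cgBA×1, cgBa×1, cgbA×1, cgba×1
CcGgBbAa gametes: CGBA×1, CGBa×1, CGbA×1, CGba×1, CgBA×1, CgBa×1, CgbA×1, Cgba×1, cGBA×1, cGBa×1, cGbA×1, cGba×1, cgBA×1, cgBa×1, cgbA×1, cgba×1
CcGgBbAa×CcGgBbAa grid (16·16=256): CCGGBBAA=1 CCGGBBAa=2 CCGGBBaa=1 CCGGBbAA=2 CCGGBbAa=4 CCGGBbaa=2 CCGGbbAA=1 CCGGbbAa=2 CCGGbbaa=1 CCGgBBAA=2 CCGgBBAa=4 CCGgBBaa=2 CCGgBbAA=4 CCGgBbAa=8 CCGgBbaa=4 CCGgbbAA=2 CCGgbbAa=4 CCGgbbaa=2 CCggBBAA=1 CCggBBAa=2 CCggBBaa=1 CCggBbAA=2 CCggBbAa=4 CCggBbaa=2 CCggbbAA=1 CCggbbAa=2 CCggbbaa=1 CcGGBBAA=2 CcGGBBAa=4 CcGGBBaa=2 CcGGBbAA=4 CcGGBbAa=8 CcGGBbaa=4 CcGGbbAA=2 CcGGbbAa=4 CcGGbbaa=2 CcGgBBAA=4 CcGgBBAa=8 CcGgBBaa=4 CcGgBbAA=8 CcGgBbAa=16 CcGgBbaa=8 CcGgbbAA=4 CcGgbbAa=8 CcGgbbaa=4 CcggBBAA=2 CcggBBAa=4 CcggBBaa=2 CcggBbAA=4 CcggBbAa=8 CcggBbaa=4 CcggbbAA=2 CcggbbAa=4 Ccggbbaa=2 ccGGBBAA=1 ccGGBBAa=2 ccGGBBaa=1 ccGGBbAA=2 ccGGBbAa=4 ccGGBbaa=2 ccGGbbAA=1 ccGGbbAa=2 ccGGbbaa=1 ccGgBBAA=2 ccGgBBAa=4 ccGgBBaa=2 ccGgBbAA=4 ccGgBbAa=8 ccGgBbaa=4 ccGgbbAA=2 ccGgbbAa=4 ccGgbbaa=2 ccggBBAA=1 ccggBBAa=2 ccggBBaa=1 ccggBbAA=2 ccggBbAa=4 ccggBbaa=2 ccggbbAA=1 ccggbbAa=2 ccggbbaa=1
CCggbbAA hits 1/256; gcd=1; 1÷1/256÷1 = 1/256

P(CCggbbAA) = 1/256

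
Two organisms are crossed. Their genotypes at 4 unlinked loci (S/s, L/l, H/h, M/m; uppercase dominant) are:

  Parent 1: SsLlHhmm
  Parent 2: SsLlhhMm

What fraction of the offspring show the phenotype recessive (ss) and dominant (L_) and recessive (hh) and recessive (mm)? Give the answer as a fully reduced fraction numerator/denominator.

P(ss L_ hh mm) = 3/64

SsLlHhmm gametes: SLHm×2, SLhm×2, SlHm×2, Slhm×2, sLHm×2, sLhm×2, slHm×2, slhm×2
SsLlhhMm gametes: SLhM×2, SLhm×2, SlhM×2, Slhm×2, sLhM×2, sLhm×2, slhM×2, slhm×2
SsLlHhmm×SsLlhhMm grid (16·16=256): SSLLHhMm=4 SSLLHhmm=4 SSLLhhMm=4 SSLLhhmm=4 SSLlHhMm=8 SSLlHhmm=8 SSLlhhMm=8 SSLlhhmm=8 SSllHhMm=4 SSllHhmm=4 SSllhhMm=4 SSllhhmm=4 SsLLHhMm=8 SsLLHhmm=8 SsLLhhMm=8 SsLLhhmm=8 SsLlHhMm=16 SsLlHhmm=16 SsLlhhMm=16 SsLlhhmm=16 SsllHhMm=8 SsllHhmm=8 SsllhhMm=8 Ssllhhmm=8 ssLLHhMm=4 ssLLHhmm=4 ssLLhhMm=4 ssLLhhmm=4 ssLlHhMm=8 ssLlHhmm=8 ssLlhhMm=8 ssLlhhmm=8 ssllHhMm=4 ssllHhmm=4 ssllhhMm=4 ssllhhmm=4
ss L_ hh mm hits 12/256; gcd=4; 12÷4/256÷4 = 3/64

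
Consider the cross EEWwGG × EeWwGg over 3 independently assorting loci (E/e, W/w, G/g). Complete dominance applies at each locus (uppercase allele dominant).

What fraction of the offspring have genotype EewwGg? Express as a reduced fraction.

P(EewwGg) = 1/16

EEWwGG gametes: EWG×4, EwG×4
EeWwGg gametes: EWG×1, EWg×1, EwG×1, Ewg×1, eWG×1, eWg×1, ewG×1, ewg×1
EEWwGG×EeWwGg grid (8·8=64): EEWWGG=4 EEWWGg=4 EEWwGG=8 EEWwGg=8 EEwwGG=4 EEwwGg=4 EeWWGG=4 EeWWGg=4 EeWwGG=8 EeWwGg=8 EewwGG=4 EewwGg=4
EewwGg hits 4/64; gcd=4; 4÷4/64÷4 = 1/16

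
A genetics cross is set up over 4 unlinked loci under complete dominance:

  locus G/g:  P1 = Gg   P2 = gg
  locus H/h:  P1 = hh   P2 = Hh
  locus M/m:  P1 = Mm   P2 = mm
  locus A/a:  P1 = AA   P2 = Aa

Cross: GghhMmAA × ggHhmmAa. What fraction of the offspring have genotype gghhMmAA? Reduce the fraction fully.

GghhMmAA gametes: GhMA×4, GhmA×4, ghMA×4, ghmA×4
ggHhmmAa gametes: gHmA×4, gHma×4, ghmA×4, ghma×4
GghhMmAA×ggHhmmAa grid (16·16=256): GgHhMmAA=16 GgHhMmAa=16 GgHhmmAA=16 GgHhmmAa=16 GghhMmAA=16 GghhMmAa=16 GghhmmAA=16 GghhmmAa=16 ggHhMmAA=16 ggHhMmAa=16 ggHhmmAA=16 ggHhmmAa=16 gghhMmAA=16 gghhMmAa=16 gghhmmAA=16 gghhmmAa=16
gghhMmAA hits 16/256; gcd=16; 16÷16/256÷16 = 1/16

P(gghhMmAA) = 1/16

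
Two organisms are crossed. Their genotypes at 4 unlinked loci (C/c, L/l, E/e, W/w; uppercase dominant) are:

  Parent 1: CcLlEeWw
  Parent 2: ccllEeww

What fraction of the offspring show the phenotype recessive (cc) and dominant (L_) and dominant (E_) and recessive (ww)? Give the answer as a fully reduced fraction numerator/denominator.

CcLlEeWw gametes: CLEW×1, CLEw×1, CLeW×1, CLew×1, ClEW×1, ClEw×1, CleW×1, Clew×1, cLEW×1, cLEw×1, cLeW×1, cLew×1, clEW×1, clEw×1, cleW×1, clew×1
ccllEeww gametes: clEw×8, clew×8
CcLlEeWw×ccllEeww grid (16·16=256): CcLlEEWw=8 CcLlEEww=8 CcLlEeWw=16 CcLlEeww=16 CcLleeWw=8 CcLleeww=8 CcllEEWw=8 CcllEEww=8 CcllEeWw=16 CcllEeww=16 CclleeWw=8 Cclleeww=8 ccLlEEWw=8 ccLlEEww=8 ccLlEeWw=16 ccLlEeww=16 ccLleeWw=8 ccLleeww=8 ccllEEWw=8 ccllEEww=8 ccllEeWw=16 ccllEeww=16 cclleeWw=8 cclleeww=8
cc L_ E_ ww hits 24/256; gcd=8; 24÷8/256÷8 = 3/32

P(cc L_ E_ ww) = 3/32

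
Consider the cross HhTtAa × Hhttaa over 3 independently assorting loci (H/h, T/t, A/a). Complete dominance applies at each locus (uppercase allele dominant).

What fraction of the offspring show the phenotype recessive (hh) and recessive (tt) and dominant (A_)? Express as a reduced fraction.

P(hh tt A_) = 1/16

HhTtAa gametes: HTA×1, HTa×1, HtA×1, Hta×1, hTA×1, hTa×1, htA×1, hta×1
Hhttaa gametes: Hta×4, hta×4
HhTtAa×Hhttaa grid (8·8=64): HHTtAa=4 HHTtaa=4 HHttAa=4 HHttaa=4 HhTtAa=8 HhTtaa=8 HhttAa=8 Hhttaa=8 hhTtAa=4 hhTtaa=4 hhttAa=4 hhttaa=4
hh tt A_ hits 4/64; gcd=4; 4÷4/64÷4 = 1/16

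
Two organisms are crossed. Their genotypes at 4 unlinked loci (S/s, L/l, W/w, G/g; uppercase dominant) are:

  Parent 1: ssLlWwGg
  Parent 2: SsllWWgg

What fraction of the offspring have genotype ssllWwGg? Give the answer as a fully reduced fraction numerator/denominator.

P(ssllWwGg) = 1/16

ssLlWwGg gametes: sLWG×2, sLWg×2, sLwG×2, sLwg×2, slWG×2, slWg×2, slwG×2, slwg×2
SsllWWgg gametes: SlWg×8, slWg×8
ssLlWwGg×SsllWWgg grid (16·16=256): SsLlWWGg=16 SsLlWWgg=16 SsLlWwGg=16 SsLlWwgg=16 SsllWWGg=16 SsllWWgg=16 SsllWwGg=16 SsllWwgg=16 ssLlWWGg=16 ssLlWWgg=16 ssLlWwGg=16 ssLlWwgg=16 ssllWWGg=16 ssllWWgg=16 ssllWwGg=16 ssllWwgg=16
ssllWwGg hits 16/256; gcd=16; 16÷16/256÷16 = 1/16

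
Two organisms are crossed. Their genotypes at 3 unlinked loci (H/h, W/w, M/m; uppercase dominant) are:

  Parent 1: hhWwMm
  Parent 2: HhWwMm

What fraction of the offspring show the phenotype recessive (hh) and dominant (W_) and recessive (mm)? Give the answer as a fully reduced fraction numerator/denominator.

P(hh W_ mm) = 3/32

hhWwMm gametes: hWM×2, hWm×2, hwM×2, hwm×2
HhWwMm gametes: HWM×1, HWm×1, HwM×1, Hwm×1, hWM×1, hWm×1, hwM×1, hwm×1
hhWwMm×HhWwMm grid (8·8=64): HhWWMM=2 HhWWMm=4 HhWWmm=2 HhWwMM=4 HhWwMm=8 HhWwmm=4 HhwwMM=2 HhwwMm=4 Hhwwmm=2 hhWWMM=2 hhWWMm=4 hhWWmm=2 hhWwMM=4 hhWwMm=8 hhWwmm=4 hhwwMM=2 hhwwMm=4 hhwwmm=2
hh W_ mm hits 6/64; gcd=2; 6÷2/64÷2 = 3/32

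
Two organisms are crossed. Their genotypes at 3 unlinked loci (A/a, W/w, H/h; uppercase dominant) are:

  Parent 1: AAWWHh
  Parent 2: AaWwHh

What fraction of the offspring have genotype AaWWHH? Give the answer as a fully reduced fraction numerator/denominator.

AAWWHh gametes: AWH×4, AWh×4
AaWwHh gametes: AWH×1, AWh×1, AwH×1, Awh×1, aWH×1, aWh×1, awH×1, awh×1
AAWWHh×AaWwHh grid (8·8=64): AAWWHH=4 AAWWHh=8 AAWWhh=4 AAWwHH=4 AAWwHh=8 AAWwhh=4 AaWWHH=4 AaWWHh=8 AaWWhh=4 AaWwHH=4 AaWwHh=8 AaWwhh=4
AaWWHH hits 4/64; gcd=4; 4÷4/64÷4 = 1/16

P(AaWWHH) = 1/16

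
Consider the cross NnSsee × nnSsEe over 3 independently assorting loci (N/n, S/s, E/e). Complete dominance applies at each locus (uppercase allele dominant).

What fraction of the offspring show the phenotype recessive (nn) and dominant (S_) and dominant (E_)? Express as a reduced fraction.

NnSsee gametes: NSe×2, Nse×2, nSe×2, nse×2
nnSsEe gametes: nSE×2, nSe×2, nsE×2, nse×2
NnSsee×nnSsEe grid (8·8=64): NnSSEe=4 NnSSee=4 NnSsEe=8 NnSsee=8 NnssEe=4 Nnssee=4 nnSSEe=4 nnSSee=4 nnSsEe=8 nnSsee=8 nnssEe=4 nnssee=4
nn S_ E_ hits 12/64; gcd=4; 12÷4/64÷4 = 3/16

P(nn S_ E_) = 3/16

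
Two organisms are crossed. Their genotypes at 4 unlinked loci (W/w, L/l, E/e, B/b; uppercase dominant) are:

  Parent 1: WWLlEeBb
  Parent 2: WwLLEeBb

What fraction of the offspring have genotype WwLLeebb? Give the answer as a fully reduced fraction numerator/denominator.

WWLlEeBb gametes: WLEB×2, WLEb×2, WLeB×2, WLeb×2, WlEB×2, WlEb×2, WleB×2, Wleb×2
WwLLEeBb gametes: WLEB×2, WLEb×2, WLeB×2, WLeb×2, wLEB×2, wLEb×2, wLeB×2, wLeb×2
WWLlEeBb×WwLLEeBb grid (16·16=256): WWLLEEBB=4 WWLLEEBb=8 WWLLEEbb=4 WWLLEeBB=8 WWLLEeBb=16 WWLLEebb=8 WWLLeeBB=4 WWLLeeBb=8 WWLLeebb=4 WWLlEEBB=4 WWLlEEBb=8 WWLlEEbb=4 WWLlEeBB=8 WWLlEeBb=16 WWLlEebb=8 WWLleeBB=4 WWLleeBb=8 WWLleebb=4 WwLLEEBB=4 WwLLEEBb=8 WwLLEEbb=4 WwLLEeBB=8 WwLLEeBb=16 WwLLEebb=8 WwLLeeBB=4 WwLLeeBb=8 WwLLeebb=4 WwLlEEBB=4 WwLlEEBb=8 WwLlEEbb=4 WwLlEeBB=8 WwLlEeBb=16 WwLlEebb=8 WwLleeBB=4 WwLleeBb=8 WwLleebb=4
WwLLeebb hits 4/256; gcd=4; 4÷4/256÷4 = 1/64

P(WwLLeebb) = 1/64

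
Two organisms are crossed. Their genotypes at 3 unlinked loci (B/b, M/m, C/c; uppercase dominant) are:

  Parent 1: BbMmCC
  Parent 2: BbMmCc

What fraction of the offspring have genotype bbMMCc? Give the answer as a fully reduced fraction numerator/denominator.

P(bbMMCc) = 1/32

BbMmCC gametes: BMC×2, BmC×2, bMC×2, bmC×2
BbMmCc gametes: BMC×1, BMc×1, BmC×1, Bmc×1, bMC×1, bMc×1, bmC×1, bmc×1
BbMmCC×BbMmCc grid (8·8=64): BBMMCC=2 BBMMCc=2 BBMmCC=4 BBMmCc=4 BBmmCC=2 BBmmCc=2 BbMMCC=4 BbMMCc=4 BbMmCC=8 BbMmCc=8 BbmmCC=4 BbmmCc=4 bbMMCC=2 bbMMCc=2 bbMmCC=4 bbMmCc=4 bbmmCC=2 bbmmCc=2
bbMMCc hits 2/64; gcd=2; 2÷2/64÷2 = 1/32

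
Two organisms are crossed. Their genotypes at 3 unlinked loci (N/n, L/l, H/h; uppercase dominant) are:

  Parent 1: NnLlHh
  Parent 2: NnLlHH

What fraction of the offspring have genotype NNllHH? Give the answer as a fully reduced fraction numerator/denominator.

P(NNllHH) = 1/32

NnLlHh gametes: NLH×1, NLh×1, NlH×1, Nlh×1, nLH×1, nLh×1, nlH×1, nlh×1
NnLlHH gametes: NLH×2, NlH×2, nLH×2, nlH×2
NnLlHh×NnLlHH grid (8·8=64): NNLLHH=2 NNLLHh=2 NNLlHH=4 NNLlHh=4 NNllHH=2 NNllHh=2 NnLLHH=4 NnLLHh=4 NnLlHH=8 NnLlHh=8 NnllHH=4 NnllHh=4 nnLLHH=2 nnLLHh=2 nnLlHH=4 nnLlHh=4 nnllHH=2 nnllHh=2
NNllHH hits 2/64; gcd=2; 2÷2/64÷2 = 1/32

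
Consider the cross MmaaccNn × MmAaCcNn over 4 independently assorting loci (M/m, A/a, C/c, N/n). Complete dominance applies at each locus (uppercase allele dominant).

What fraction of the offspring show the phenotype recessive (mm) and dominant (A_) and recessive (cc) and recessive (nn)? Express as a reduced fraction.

P(mm A_ cc nn) = 1/64

MmaaccNn gametes: MacN×4, Macn×4, macN×4, macn×4
MmAaCcNn gametes: MACN×1, MACn×1, MAcN×1, MAcn×1, MaCN×1, MaCn×1, MacN×1, Macn×1, mACN×1, mACn×1, mAcN×1, mAcn×1, maCN×1, maCn×1, macN×1, macn×1
MmaaccNn×MmAaCcNn grid (16·16=256): MMAaCcNN=4 MMAaCcNn=8 MMAaCcnn=4 MMAaccNN=4 MMAaccNn=8 MMAaccnn=4 MMaaCcNN=4 MMaaCcNn=8 MMaaCcnn=4 MMaaccNN=4 MMaaccNn=8 MMaaccnn=4 MmAaCcNN=8 MmAaCcNn=16 MmAaCcnn=8 MmAaccNN=8 MmAaccNn=16 MmAaccnn=8 MmaaCcNN=8 MmaaCcNn=16 MmaaCcnn=8 MmaaccNN=8 MmaaccNn=16 Mmaaccnn=8 mmAaCcNN=4 mmAaCcNn=8 mmAaCcnn=4 mmAaccNN=4 mmAaccNn=8 mmAaccnn=4 mmaaCcNN=4 mmaaCcNn=8 mmaaCcnn=4 mmaaccNN=4 mmaaccNn=8 mmaaccnn=4
mm A_ cc nn hits 4/256; gcd=4; 4÷4/256÷4 = 1/64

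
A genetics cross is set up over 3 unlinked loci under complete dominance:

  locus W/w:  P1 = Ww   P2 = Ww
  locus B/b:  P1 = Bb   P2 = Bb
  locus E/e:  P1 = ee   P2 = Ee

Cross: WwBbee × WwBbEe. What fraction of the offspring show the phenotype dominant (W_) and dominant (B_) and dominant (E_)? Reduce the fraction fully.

P(W_ B_ E_) = 9/32

WwBbee gametes: WBe×2, Wbe×2, wBe×2, wbe×2
WwBbEe gametes: WBE×1, WBe×1, WbE×1, Wbe×1, wBE×1, wBe×1, wbE×1, wbe×1
WwBbee×WwBbEe grid (8·8=64): WWBBEe=2 WWBBee=2 WWBbEe=4 WWBbee=4 WWbbEe=2 WWbbee=2 WwBBEe=4 WwBBee=4 WwBbEe=8 WwBbee=8 WwbbEe=4 Wwbbee=4 wwBBEe=2 wwBBee=2 wwBbEe=4 wwBbee=4 wwbbEe=2 wwbbee=2
W_ B_ E_ hits 18/64; gcd=2; 18÷2/64÷2 = 9/32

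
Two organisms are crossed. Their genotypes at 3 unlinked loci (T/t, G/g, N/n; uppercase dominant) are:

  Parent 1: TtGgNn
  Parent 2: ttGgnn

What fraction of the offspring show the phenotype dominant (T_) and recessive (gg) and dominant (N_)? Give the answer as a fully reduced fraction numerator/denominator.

P(T_ gg N_) = 1/16

TtGgNn gametes: TGN×1, TGn×1, TgN×1, Tgn×1, tGN×1, tGn×1, tgN×1, tgn×1
ttGgnn gametes: tGn×4, tgn×4
TtGgNn×ttGgnn grid (8·8=64): TtGGNn=4 TtGGnn=4 TtGgNn=8 TtGgnn=8 TtggNn=4 Ttggnn=4 ttGGNn=4 ttGGnn=4 ttGgNn=8 ttGgnn=8 ttggNn=4 ttggnn=4
T_ gg N_ hits 4/64; gcd=4; 4÷4/64÷4 = 1/16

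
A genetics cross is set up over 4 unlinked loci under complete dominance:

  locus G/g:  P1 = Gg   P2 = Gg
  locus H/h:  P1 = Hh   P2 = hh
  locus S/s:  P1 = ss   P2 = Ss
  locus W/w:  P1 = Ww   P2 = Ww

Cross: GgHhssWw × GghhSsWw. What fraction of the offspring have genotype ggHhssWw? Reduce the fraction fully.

P(ggHhssWw) = 1/32

GgHhssWw gametes: GHsW×2, GHsw×2, GhsW×2, Ghsw×2, gHsW×2, gHsw×2, ghsW×2, ghsw×2
GghhSsWw gametes: GhSW×2, GhSw×2, GhsW×2, Ghsw×2, ghSW×2, ghSw×2, ghsW×2, ghsw×2
GgHhssWw×GghhSsWw grid (16·16=256): GGHhSsWW=4 GGHhSsWw=8 GGHhSsww=4 GGHhssWW=4 GGHhssWw=8 GGHhssww=4 GGhhSsWW=4 GGhhSsWw=8 GGhhSsww=4 GGhhssWW=4 GGhhssWw=8 GGhhssww=4 GgHhSsWW=8 GgHhSsWw=16 GgHhSsww=8 GgHhssWW=8 GgHhssWw=16 GgHhssww=8 GghhSsWW=8 GghhSsWw=16 GghhSsww=8 GghhssWW=8 GghhssWw=16 Gghhssww=8 ggHhSsWW=4 ggHhSsWw=8 ggHhSsww=4 ggHhssWW=4 ggHhssWw=8 ggHhssww=4 gghhSsWW=4 gghhSsWw=8 gghhSsww=4 gghhssWW=4 gghhssWw=8 gghhssww=4
ggHhssWw hits 8/256; gcd=8; 8÷8/256÷8 = 1/32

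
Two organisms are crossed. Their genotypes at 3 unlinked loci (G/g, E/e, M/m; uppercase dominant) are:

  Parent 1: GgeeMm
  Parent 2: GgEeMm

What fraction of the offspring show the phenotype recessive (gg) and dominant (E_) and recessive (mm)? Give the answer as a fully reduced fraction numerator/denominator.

P(gg E_ mm) = 1/32

GgeeMm gametes: GeM×2, Gem×2, geM×2, gem×2
GgEeMm gametes: GEM×1, GEm×1, GeM×1, Gem×1, gEM×1, gEm×1, geM×1, gem×1
GgeeMm×GgEeMm grid (8·8=64): GGEeMM=2 GGEeMm=4 GGEemm=2 GGeeMM=2 GGeeMm=4 GGeemm=2 GgEeMM=4 GgEeMm=8 GgEemm=4 GgeeMM=4 GgeeMm=8 Ggeemm=4 ggEeMM=2 ggEeMm=4 ggEemm=2 ggeeMM=2 ggeeMm=4 ggeemm=2
gg E_ mm hits 2/64; gcd=2; 2÷2/64÷2 = 1/32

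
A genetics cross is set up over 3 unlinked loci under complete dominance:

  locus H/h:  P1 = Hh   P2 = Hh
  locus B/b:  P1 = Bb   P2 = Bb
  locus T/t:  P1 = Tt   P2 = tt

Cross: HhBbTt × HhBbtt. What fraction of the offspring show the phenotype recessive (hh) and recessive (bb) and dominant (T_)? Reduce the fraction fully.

P(hh bb T_) = 1/32

HhBbTt gametes: HBT×1, HBt×1, HbT×1, Hbt×1, hBT×1, hBt×1, hbT×1, hbt×1
HhBbtt gametes: HBt×2, Hbt×2, hBt×2, hbt×2
HhBbTt×HhBbtt grid (8·8=64): HHBBTt=2 HHBBtt=2 HHBbTt=4 HHBbtt=4 HHbbTt=2 HHbbtt=2 HhBBTt=4 HhBBtt=4 HhBbTt=8 HhBbtt=8 HhbbTt=4 Hhbbtt=4 hhBBTt=2 hhBBtt=2 hhBbTt=4 hhBbtt=4 hhbbTt=2 hhbbtt=2
hh bb T_ hits 2/64; gcd=2; 2÷2/64÷2 = 1/32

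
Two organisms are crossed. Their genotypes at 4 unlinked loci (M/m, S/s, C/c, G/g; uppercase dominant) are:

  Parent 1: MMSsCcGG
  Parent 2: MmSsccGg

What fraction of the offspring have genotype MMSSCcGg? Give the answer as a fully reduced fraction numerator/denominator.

P(MMSSCcGg) = 1/32

MMSsCcGG gametes: MSCG×4, MScG×4, MsCG×4, MscG×4
MmSsccGg gametes: MScG×2, MScg×2, MscG×2, Mscg×2, mScG×2, mScg×2, mscG×2, mscg×2
MMSsCcGG×MmSsccGg grid (16·16=256): MMSSCcGG=8 MMSSCcGg=8 MMSSccGG=8 MMSSccGg=8 MMSsCcGG=16 MMSsCcGg=16 MMSsccGG=16 MMSsccGg=16 MMssCcGG=8 MMssCcGg=8 MMssccGG=8 MMssccGg=8 MmSSCcGG=8 MmSSCcGg=8 MmSSccGG=8 MmSSccGg=8 MmSsCcGG=16 MmSsCcGg=16 MmSsccGG=16 MmSsccGg=16 MmssCcGG=8 MmssCcGg=8 MmssccGG=8 MmssccGg=8
MMSSCcGg hits 8/256; gcd=8; 8÷8/256÷8 = 1/32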